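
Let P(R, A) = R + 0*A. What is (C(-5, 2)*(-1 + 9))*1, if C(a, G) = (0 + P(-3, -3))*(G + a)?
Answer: 72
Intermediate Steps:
P(R, A) = R (P(R, A) = R + 0 = R)
C(a, G) = -3*G - 3*a (C(a, G) = (0 - 3)*(G + a) = -3*(G + a) = -3*G - 3*a)
(C(-5, 2)*(-1 + 9))*1 = ((-3*2 - 3*(-5))*(-1 + 9))*1 = ((-6 + 15)*8)*1 = (9*8)*1 = 72*1 = 72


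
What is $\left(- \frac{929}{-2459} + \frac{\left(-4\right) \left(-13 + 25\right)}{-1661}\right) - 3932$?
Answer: $- \frac{16058195767}{4084399} \approx -3931.6$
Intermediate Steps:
$\left(- \frac{929}{-2459} + \frac{\left(-4\right) \left(-13 + 25\right)}{-1661}\right) - 3932 = \left(\left(-929\right) \left(- \frac{1}{2459}\right) + \left(-4\right) 12 \left(- \frac{1}{1661}\right)\right) - 3932 = \left(\frac{929}{2459} - - \frac{48}{1661}\right) - 3932 = \left(\frac{929}{2459} + \frac{48}{1661}\right) - 3932 = \frac{1661101}{4084399} - 3932 = - \frac{16058195767}{4084399}$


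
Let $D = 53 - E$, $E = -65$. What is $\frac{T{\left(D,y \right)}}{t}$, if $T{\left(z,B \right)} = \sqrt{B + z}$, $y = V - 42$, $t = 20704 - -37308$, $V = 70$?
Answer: $\frac{\sqrt{146}}{58012} \approx 0.00020829$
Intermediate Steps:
$t = 58012$ ($t = 20704 + 37308 = 58012$)
$y = 28$ ($y = 70 - 42 = 28$)
$D = 118$ ($D = 53 - -65 = 53 + 65 = 118$)
$\frac{T{\left(D,y \right)}}{t} = \frac{\sqrt{28 + 118}}{58012} = \sqrt{146} \cdot \frac{1}{58012} = \frac{\sqrt{146}}{58012}$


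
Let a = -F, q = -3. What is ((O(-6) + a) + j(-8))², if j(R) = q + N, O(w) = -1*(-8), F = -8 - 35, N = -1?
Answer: 2209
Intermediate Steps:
F = -43
O(w) = 8
a = 43 (a = -1*(-43) = 43)
j(R) = -4 (j(R) = -3 - 1 = -4)
((O(-6) + a) + j(-8))² = ((8 + 43) - 4)² = (51 - 4)² = 47² = 2209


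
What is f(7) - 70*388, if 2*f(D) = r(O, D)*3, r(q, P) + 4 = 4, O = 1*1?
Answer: -27160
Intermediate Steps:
O = 1
r(q, P) = 0 (r(q, P) = -4 + 4 = 0)
f(D) = 0 (f(D) = (0*3)/2 = (½)*0 = 0)
f(7) - 70*388 = 0 - 70*388 = 0 - 27160 = -27160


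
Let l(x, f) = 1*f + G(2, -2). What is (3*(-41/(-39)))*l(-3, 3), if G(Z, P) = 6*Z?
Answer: 615/13 ≈ 47.308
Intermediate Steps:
l(x, f) = 12 + f (l(x, f) = 1*f + 6*2 = f + 12 = 12 + f)
(3*(-41/(-39)))*l(-3, 3) = (3*(-41/(-39)))*(12 + 3) = (3*(-41*(-1/39)))*15 = (3*(41/39))*15 = (41/13)*15 = 615/13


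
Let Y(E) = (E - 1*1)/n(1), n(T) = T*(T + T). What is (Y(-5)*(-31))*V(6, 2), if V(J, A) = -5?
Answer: -465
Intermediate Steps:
n(T) = 2*T² (n(T) = T*(2*T) = 2*T²)
Y(E) = -½ + E/2 (Y(E) = (E - 1*1)/((2*1²)) = (E - 1)/((2*1)) = (-1 + E)/2 = (-1 + E)*(½) = -½ + E/2)
(Y(-5)*(-31))*V(6, 2) = ((-½ + (½)*(-5))*(-31))*(-5) = ((-½ - 5/2)*(-31))*(-5) = -3*(-31)*(-5) = 93*(-5) = -465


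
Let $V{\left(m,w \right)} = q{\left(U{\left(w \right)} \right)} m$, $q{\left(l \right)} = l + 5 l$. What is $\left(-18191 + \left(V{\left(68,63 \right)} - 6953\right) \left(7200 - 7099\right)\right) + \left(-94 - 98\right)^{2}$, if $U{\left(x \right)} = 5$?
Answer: $-477540$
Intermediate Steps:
$q{\left(l \right)} = 6 l$
$V{\left(m,w \right)} = 30 m$ ($V{\left(m,w \right)} = 6 \cdot 5 m = 30 m$)
$\left(-18191 + \left(V{\left(68,63 \right)} - 6953\right) \left(7200 - 7099\right)\right) + \left(-94 - 98\right)^{2} = \left(-18191 + \left(30 \cdot 68 - 6953\right) \left(7200 - 7099\right)\right) + \left(-94 - 98\right)^{2} = \left(-18191 + \left(2040 - 6953\right) 101\right) + \left(-192\right)^{2} = \left(-18191 - 496213\right) + 36864 = -514404 + 36864 = -477540$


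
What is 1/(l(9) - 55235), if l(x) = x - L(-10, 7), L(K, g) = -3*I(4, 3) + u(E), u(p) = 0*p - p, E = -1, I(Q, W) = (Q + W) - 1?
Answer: -1/55209 ≈ -1.8113e-5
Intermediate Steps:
I(Q, W) = -1 + Q + W
u(p) = -p (u(p) = 0 - p = -p)
L(K, g) = -17 (L(K, g) = -3*(-1 + 4 + 3) - 1*(-1) = -3*6 + 1 = -18 + 1 = -17)
l(x) = 17 + x (l(x) = x - 1*(-17) = x + 17 = 17 + x)
1/(l(9) - 55235) = 1/((17 + 9) - 55235) = 1/(26 - 55235) = 1/(-55209) = -1/55209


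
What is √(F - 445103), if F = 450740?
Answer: √5637 ≈ 75.080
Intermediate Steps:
√(F - 445103) = √(450740 - 445103) = √5637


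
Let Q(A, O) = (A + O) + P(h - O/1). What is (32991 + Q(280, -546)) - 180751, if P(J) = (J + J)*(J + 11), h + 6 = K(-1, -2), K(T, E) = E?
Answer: 442698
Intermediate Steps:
h = -8 (h = -6 - 2 = -8)
P(J) = 2*J*(11 + J) (P(J) = (2*J)*(11 + J) = 2*J*(11 + J))
Q(A, O) = A + O + 2*(-8 - O)*(3 - O) (Q(A, O) = (A + O) + 2*(-8 - O/1)*(11 + (-8 - O/1)) = (A + O) + 2*(-8 - O)*(11 + (-8 - O)) = (A + O) + 2*(-8 - O)*(3 - O) = A + O + 2*(-8 - O)*(3 - O))
(32991 + Q(280, -546)) - 180751 = (32991 + (280 - 546 + 2*(-3 - 546)*(8 - 546))) - 180751 = (32991 + (280 - 546 + 2*(-549)*(-538))) - 180751 = (32991 + (280 - 546 + 590724)) - 180751 = (32991 + 590458) - 180751 = 623449 - 180751 = 442698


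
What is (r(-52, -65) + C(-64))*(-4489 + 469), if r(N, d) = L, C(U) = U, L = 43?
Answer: 84420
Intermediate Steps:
r(N, d) = 43
(r(-52, -65) + C(-64))*(-4489 + 469) = (43 - 64)*(-4489 + 469) = -21*(-4020) = 84420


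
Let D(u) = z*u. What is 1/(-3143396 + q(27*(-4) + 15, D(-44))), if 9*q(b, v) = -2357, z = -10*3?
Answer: -9/28292921 ≈ -3.1810e-7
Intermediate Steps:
z = -30
D(u) = -30*u
q(b, v) = -2357/9 (q(b, v) = (⅑)*(-2357) = -2357/9)
1/(-3143396 + q(27*(-4) + 15, D(-44))) = 1/(-3143396 - 2357/9) = 1/(-28292921/9) = -9/28292921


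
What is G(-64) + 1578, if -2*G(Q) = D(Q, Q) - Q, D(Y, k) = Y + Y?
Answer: 1610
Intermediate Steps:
D(Y, k) = 2*Y
G(Q) = -Q/2 (G(Q) = -(2*Q - Q)/2 = -Q/2)
G(-64) + 1578 = -½*(-64) + 1578 = 32 + 1578 = 1610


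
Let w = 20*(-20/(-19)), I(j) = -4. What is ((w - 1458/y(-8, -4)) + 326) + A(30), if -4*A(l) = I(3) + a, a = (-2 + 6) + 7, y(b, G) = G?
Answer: 53945/76 ≈ 709.80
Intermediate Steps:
a = 11 (a = 4 + 7 = 11)
w = 400/19 (w = 20*(-20*(-1/19)) = 20*(20/19) = 400/19 ≈ 21.053)
A(l) = -7/4 (A(l) = -(-4 + 11)/4 = -1/4*7 = -7/4)
((w - 1458/y(-8, -4)) + 326) + A(30) = ((400/19 - 1458/(-4)) + 326) - 7/4 = ((400/19 - 1458*(-1/4)) + 326) - 7/4 = ((400/19 + 729/2) + 326) - 7/4 = (14651/38 + 326) - 7/4 = 27039/38 - 7/4 = 53945/76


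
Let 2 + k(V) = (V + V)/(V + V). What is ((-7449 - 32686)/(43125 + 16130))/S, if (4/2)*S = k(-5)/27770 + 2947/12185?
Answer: -1086462316460/193943997051 ≈ -5.6019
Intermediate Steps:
k(V) = -1 (k(V) = -2 + (V + V)/(V + V) = -2 + (2*V)/((2*V)) = -2 + (2*V)*(1/(2*V)) = -2 + 1 = -1)
S = 16365201/135350980 (S = (-1/27770 + 2947/12185)/2 = (1/2)*(16365201/67675490) = 16365201/135350980 ≈ 0.12091)
((-7449 - 32686)/(43125 + 16130))/S = ((-7449 - 32686)/(43125 + 16130))/(16365201/135350980) = -40135/59255*(135350980/16365201) = -40135*1/59255*(135350980/16365201) = -8027/11851*135350980/16365201 = -1086462316460/193943997051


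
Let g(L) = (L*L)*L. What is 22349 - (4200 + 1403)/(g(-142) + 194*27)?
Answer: 4913428081/219850 ≈ 22349.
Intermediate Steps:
g(L) = L**3 (g(L) = L**2*L = L**3)
22349 - (4200 + 1403)/(g(-142) + 194*27) = 22349 - (4200 + 1403)/((-142)**3 + 194*27) = 22349 - 5603/(-2863288 + 5238) = 22349 - 5603/(-2858050) = 22349 - 5603*(-1)/2858050 = 22349 - 1*(-431/219850) = 22349 + 431/219850 = 4913428081/219850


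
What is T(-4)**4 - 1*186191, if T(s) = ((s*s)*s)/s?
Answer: -120655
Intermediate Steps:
T(s) = s**2 (T(s) = (s**2*s)/s = s**3/s = s**2)
T(-4)**4 - 1*186191 = ((-4)**2)**4 - 1*186191 = 16**4 - 186191 = 65536 - 186191 = -120655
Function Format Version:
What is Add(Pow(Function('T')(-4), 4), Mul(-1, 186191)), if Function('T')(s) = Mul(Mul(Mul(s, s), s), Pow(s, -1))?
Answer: -120655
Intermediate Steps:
Function('T')(s) = Pow(s, 2) (Function('T')(s) = Mul(Mul(Pow(s, 2), s), Pow(s, -1)) = Mul(Pow(s, 3), Pow(s, -1)) = Pow(s, 2))
Add(Pow(Function('T')(-4), 4), Mul(-1, 186191)) = Add(Pow(Pow(-4, 2), 4), Mul(-1, 186191)) = Add(Pow(16, 4), -186191) = Add(65536, -186191) = -120655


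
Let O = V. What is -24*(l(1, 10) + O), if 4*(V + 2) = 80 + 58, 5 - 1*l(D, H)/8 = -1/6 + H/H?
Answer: -1580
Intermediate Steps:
l(D, H) = 100/3 (l(D, H) = 40 - 8*(-1/6 + H/H) = 40 - 8*(-1*⅙ + 1) = 40 - 8*(-⅙ + 1) = 40 - 8*⅚ = 40 - 20/3 = 100/3)
V = 65/2 (V = -2 + (80 + 58)/4 = -2 + (¼)*138 = -2 + 69/2 = 65/2 ≈ 32.500)
O = 65/2 ≈ 32.500
-24*(l(1, 10) + O) = -24*(100/3 + 65/2) = -24*395/6 = -1580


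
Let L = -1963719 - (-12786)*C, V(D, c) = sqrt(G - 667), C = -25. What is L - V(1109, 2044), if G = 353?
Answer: -2283369 - I*sqrt(314) ≈ -2.2834e+6 - 17.72*I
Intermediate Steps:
V(D, c) = I*sqrt(314) (V(D, c) = sqrt(353 - 667) = sqrt(-314) = I*sqrt(314))
L = -2283369 (L = -1963719 - (-12786)*(-25) = -1963719 - 1*319650 = -1963719 - 319650 = -2283369)
L - V(1109, 2044) = -2283369 - I*sqrt(314)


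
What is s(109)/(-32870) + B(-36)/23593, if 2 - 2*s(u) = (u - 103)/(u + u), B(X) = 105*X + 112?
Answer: -5257742675/33811883276 ≈ -0.15550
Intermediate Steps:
B(X) = 112 + 105*X
s(u) = 1 - (-103 + u)/(4*u) (s(u) = 1 - (u - 103)/(2*(u + u)) = 1 - (-103 + u)/(2*(2*u)) = 1 - (-103 + u)*1/(2*u)/2 = 1 - (-103 + u)/(4*u))
s(109)/(-32870) + B(-36)/23593 = ((¼)*(103 + 3*109)/109)/(-32870) + (112 + 105*(-36))/23593 = ((¼)*(1/109)*(103 + 327))*(-1/32870) + (112 - 3780)*(1/23593) = ((¼)*(1/109)*430)*(-1/32870) - 3668*1/23593 = (215/218)*(-1/32870) - 3668/23593 = -43/1433132 - 3668/23593 = -5257742675/33811883276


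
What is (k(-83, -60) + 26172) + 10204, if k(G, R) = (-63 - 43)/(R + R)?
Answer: 2182613/60 ≈ 36377.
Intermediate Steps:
k(G, R) = -53/R (k(G, R) = -106*1/(2*R) = -53/R)
(k(-83, -60) + 26172) + 10204 = (-53/(-60) + 26172) + 10204 = (-53*(-1/60) + 26172) + 10204 = (53/60 + 26172) + 10204 = 1570373/60 + 10204 = 2182613/60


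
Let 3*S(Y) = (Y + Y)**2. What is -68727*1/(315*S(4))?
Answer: -22909/2240 ≈ -10.227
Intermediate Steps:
S(Y) = 4*Y**2/3 (S(Y) = (Y + Y)**2/3 = (2*Y)**2/3 = (4*Y**2)/3 = 4*Y**2/3)
-68727*1/(315*S(4)) = -68727/((45*7)*((4/3)*4**2)) = -68727/(315*((4/3)*16)) = -68727/(315*(64/3)) = -68727/6720 = -68727*1/6720 = -22909/2240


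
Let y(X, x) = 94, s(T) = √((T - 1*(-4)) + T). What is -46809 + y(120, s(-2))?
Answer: -46715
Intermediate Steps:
s(T) = √(4 + 2*T) (s(T) = √((T + 4) + T) = √((4 + T) + T) = √(4 + 2*T))
-46809 + y(120, s(-2)) = -46809 + 94 = -46715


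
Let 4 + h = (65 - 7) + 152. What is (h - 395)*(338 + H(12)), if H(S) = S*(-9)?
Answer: -43470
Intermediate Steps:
h = 206 (h = -4 + ((65 - 7) + 152) = -4 + (58 + 152) = -4 + 210 = 206)
H(S) = -9*S
(h - 395)*(338 + H(12)) = (206 - 395)*(338 - 9*12) = -189*(338 - 108) = -189*230 = -43470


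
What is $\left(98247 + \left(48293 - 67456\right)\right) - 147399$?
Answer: $-68315$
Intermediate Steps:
$\left(98247 + \left(48293 - 67456\right)\right) - 147399 = \left(98247 - 19163\right) - 147399 = 79084 - 147399 = -68315$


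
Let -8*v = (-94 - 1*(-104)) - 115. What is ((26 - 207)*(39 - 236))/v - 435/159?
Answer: 15103343/5565 ≈ 2714.0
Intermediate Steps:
v = 105/8 (v = -((-94 - 1*(-104)) - 115)/8 = -((-94 + 104) - 115)/8 = -(10 - 115)/8 = -⅛*(-105) = 105/8 ≈ 13.125)
((26 - 207)*(39 - 236))/v - 435/159 = ((26 - 207)*(39 - 236))/(105/8) - 435/159 = -181*(-197)*(8/105) - 435*1/159 = 35657*(8/105) - 145/53 = 285256/105 - 145/53 = 15103343/5565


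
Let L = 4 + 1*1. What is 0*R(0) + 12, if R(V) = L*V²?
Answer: 12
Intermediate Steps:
L = 5 (L = 4 + 1 = 5)
R(V) = 5*V²
0*R(0) + 12 = 0*(5*0²) + 12 = 0*(5*0) + 12 = 0*0 + 12 = 0 + 12 = 12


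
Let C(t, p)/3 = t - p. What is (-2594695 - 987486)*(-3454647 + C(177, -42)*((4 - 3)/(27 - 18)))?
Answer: 12374909345894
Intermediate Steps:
C(t, p) = -3*p + 3*t (C(t, p) = 3*(t - p) = -3*p + 3*t)
(-2594695 - 987486)*(-3454647 + C(177, -42)*((4 - 3)/(27 - 18))) = (-2594695 - 987486)*(-3454647 + (-3*(-42) + 3*177)*((4 - 3)/(27 - 18))) = -3582181*(-3454647 + (126 + 531)*(1/9)) = -3582181*(-3454647 + 657*(1*(⅑))) = -3582181*(-3454647 + 657*(⅑)) = -3582181*(-3454647 + 73) = -3582181*(-3454574) = 12374909345894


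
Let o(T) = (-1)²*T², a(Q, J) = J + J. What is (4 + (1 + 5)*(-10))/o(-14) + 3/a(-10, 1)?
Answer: 17/14 ≈ 1.2143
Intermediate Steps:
a(Q, J) = 2*J
o(T) = T² (o(T) = 1*T² = T²)
(4 + (1 + 5)*(-10))/o(-14) + 3/a(-10, 1) = (4 + (1 + 5)*(-10))/((-14)²) + 3/((2*1)) = (4 + 6*(-10))/196 + 3/2 = (4 - 60)*(1/196) + 3*(½) = -56*1/196 + 3/2 = -2/7 + 3/2 = 17/14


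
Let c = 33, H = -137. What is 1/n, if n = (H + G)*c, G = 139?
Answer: 1/66 ≈ 0.015152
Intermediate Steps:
n = 66 (n = (-137 + 139)*33 = 2*33 = 66)
1/n = 1/66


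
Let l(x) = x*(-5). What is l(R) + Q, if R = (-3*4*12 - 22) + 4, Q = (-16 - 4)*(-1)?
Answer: 830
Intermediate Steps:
Q = 20 (Q = -20*(-1) = 20)
R = -162 (R = (-12*12 - 22) + 4 = (-144 - 22) + 4 = -166 + 4 = -162)
l(x) = -5*x
l(R) + Q = -5*(-162) + 20 = 810 + 20 = 830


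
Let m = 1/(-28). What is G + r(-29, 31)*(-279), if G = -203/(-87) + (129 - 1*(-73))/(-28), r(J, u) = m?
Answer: 61/12 ≈ 5.0833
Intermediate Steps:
m = -1/28 ≈ -0.035714
r(J, u) = -1/28
G = -205/42 (G = -203*(-1/87) + (129 + 73)*(-1/28) = 7/3 + 202*(-1/28) = 7/3 - 101/14 = -205/42 ≈ -4.8810)
G + r(-29, 31)*(-279) = -205/42 - 1/28*(-279) = -205/42 + 279/28 = 61/12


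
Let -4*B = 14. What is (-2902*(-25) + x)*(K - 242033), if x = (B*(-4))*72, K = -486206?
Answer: -53567804362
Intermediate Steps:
B = -7/2 (B = -¼*14 = -7/2 ≈ -3.5000)
x = 1008 (x = -7/2*(-4)*72 = 14*72 = 1008)
(-2902*(-25) + x)*(K - 242033) = (-2902*(-25) + 1008)*(-486206 - 242033) = (72550 + 1008)*(-728239) = 73558*(-728239) = -53567804362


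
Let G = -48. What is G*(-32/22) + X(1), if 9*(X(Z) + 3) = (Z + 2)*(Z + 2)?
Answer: 746/11 ≈ 67.818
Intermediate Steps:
X(Z) = -3 + (2 + Z)²/9 (X(Z) = -3 + ((Z + 2)*(Z + 2))/9 = -3 + ((2 + Z)*(2 + Z))/9 = -3 + (2 + Z)²/9)
G*(-32/22) + X(1) = -(-1536)/22 + (-3 + (2 + 1)²/9) = -(-1536)/22 + (-3 + (⅑)*3²) = -48*(-16/11) + (-3 + (⅑)*9) = 768/11 + (-3 + 1) = 768/11 - 2 = 746/11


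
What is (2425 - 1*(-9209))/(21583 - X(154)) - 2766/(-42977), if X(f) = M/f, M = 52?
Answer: 14365429592/23807324035 ≈ 0.60340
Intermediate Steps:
X(f) = 52/f
(2425 - 1*(-9209))/(21583 - X(154)) - 2766/(-42977) = (2425 - 1*(-9209))/(21583 - 52/154) - 2766/(-42977) = (2425 + 9209)/(21583 - 52/154) - 2766*(-1/42977) = 11634/(21583 - 1*26/77) + 2766/42977 = 11634/(21583 - 26/77) + 2766/42977 = 11634/(1661865/77) + 2766/42977 = 11634*(77/1661865) + 2766/42977 = 298606/553955 + 2766/42977 = 14365429592/23807324035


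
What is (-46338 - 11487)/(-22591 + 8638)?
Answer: 19275/4651 ≈ 4.1443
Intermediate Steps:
(-46338 - 11487)/(-22591 + 8638) = -57825/(-13953) = -57825*(-1/13953) = 19275/4651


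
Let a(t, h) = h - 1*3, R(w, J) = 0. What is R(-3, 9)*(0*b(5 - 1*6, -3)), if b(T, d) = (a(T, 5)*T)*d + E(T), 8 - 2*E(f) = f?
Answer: 0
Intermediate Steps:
a(t, h) = -3 + h (a(t, h) = h - 3 = -3 + h)
E(f) = 4 - f/2
b(T, d) = 4 - T/2 + 2*T*d (b(T, d) = ((-3 + 5)*T)*d + (4 - T/2) = (2*T)*d + (4 - T/2) = 2*T*d + (4 - T/2) = 4 - T/2 + 2*T*d)
R(-3, 9)*(0*b(5 - 1*6, -3)) = 0*(0*(4 - (5 - 1*6)/2 + 2*(5 - 1*6)*(-3))) = 0*(0*(4 - (5 - 6)/2 + 2*(5 - 6)*(-3))) = 0*(0*(4 - ½*(-1) + 2*(-1)*(-3))) = 0*(0*(4 + ½ + 6)) = 0*(0*(21/2)) = 0*0 = 0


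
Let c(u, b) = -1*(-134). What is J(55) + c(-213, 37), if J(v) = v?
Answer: 189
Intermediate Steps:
c(u, b) = 134
J(55) + c(-213, 37) = 55 + 134 = 189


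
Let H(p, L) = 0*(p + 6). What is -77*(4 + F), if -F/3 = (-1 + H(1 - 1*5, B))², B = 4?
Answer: -77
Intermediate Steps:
H(p, L) = 0 (H(p, L) = 0*(6 + p) = 0)
F = -3 (F = -3*(-1 + 0)² = -3*(-1)² = -3*1 = -3)
-77*(4 + F) = -77*(4 - 3) = -77*1 = -77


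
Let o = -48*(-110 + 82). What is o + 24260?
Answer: 25604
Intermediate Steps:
o = 1344 (o = -48*(-28) = 1344)
o + 24260 = 1344 + 24260 = 25604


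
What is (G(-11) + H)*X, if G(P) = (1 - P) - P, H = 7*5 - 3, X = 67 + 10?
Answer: 4235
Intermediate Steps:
X = 77
H = 32 (H = 35 - 3 = 32)
G(P) = 1 - 2*P
(G(-11) + H)*X = ((1 - 2*(-11)) + 32)*77 = ((1 + 22) + 32)*77 = (23 + 32)*77 = 55*77 = 4235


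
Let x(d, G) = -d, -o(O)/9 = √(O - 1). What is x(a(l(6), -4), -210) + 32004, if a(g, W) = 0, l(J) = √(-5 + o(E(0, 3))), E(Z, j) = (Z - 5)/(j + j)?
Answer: 32004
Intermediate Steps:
E(Z, j) = (-5 + Z)/(2*j) (E(Z, j) = (-5 + Z)/((2*j)) = (-5 + Z)*(1/(2*j)) = (-5 + Z)/(2*j))
o(O) = -9*√(-1 + O) (o(O) = -9*√(O - 1) = -9*√(-1 + O))
l(J) = √(-5 - 3*I*√66/2) (l(J) = √(-5 - 9*√(-1 + (½)*(-5 + 0)/3)) = √(-5 - 9*√(-1 + (½)*(⅓)*(-5))) = √(-5 - 9*√(-1 - ⅚)) = √(-5 - 3*I*√66/2))
x(a(l(6), -4), -210) + 32004 = -1*0 + 32004 = 0 + 32004 = 32004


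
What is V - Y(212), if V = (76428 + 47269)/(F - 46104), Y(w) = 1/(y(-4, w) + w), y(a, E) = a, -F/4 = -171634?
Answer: 60309/320216 ≈ 0.18834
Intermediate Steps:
F = 686536 (F = -4*(-171634) = 686536)
Y(w) = 1/(-4 + w)
V = 123697/640432 (V = (76428 + 47269)/(686536 - 46104) = 123697/640432 ≈ 0.19315)
V - Y(212) = 123697/640432 - 1/(-4 + 212) = 123697/640432 - 1/208 = 60309/320216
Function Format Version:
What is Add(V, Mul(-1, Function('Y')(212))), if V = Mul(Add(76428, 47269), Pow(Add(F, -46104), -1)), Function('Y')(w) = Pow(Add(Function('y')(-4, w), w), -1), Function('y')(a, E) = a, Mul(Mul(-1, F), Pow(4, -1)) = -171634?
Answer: Rational(60309, 320216) ≈ 0.18834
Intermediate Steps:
F = 686536 (F = Mul(-4, -171634) = 686536)
Function('Y')(w) = Pow(Add(-4, w), -1)
V = Rational(123697, 640432) (V = Mul(Add(76428, 47269), Pow(Add(686536, -46104), -1)) = Mul(123697, Pow(640432, -1)) = Mul(123697, Rational(1, 640432)) = Rational(123697, 640432) ≈ 0.19315)
Add(V, Mul(-1, Function('Y')(212))) = Add(Rational(123697, 640432), Mul(-1, Pow(Add(-4, 212), -1))) = Add(Rational(123697, 640432), Mul(-1, Pow(208, -1))) = Add(Rational(123697, 640432), Mul(-1, Rational(1, 208))) = Add(Rational(123697, 640432), Rational(-1, 208)) = Rational(60309, 320216)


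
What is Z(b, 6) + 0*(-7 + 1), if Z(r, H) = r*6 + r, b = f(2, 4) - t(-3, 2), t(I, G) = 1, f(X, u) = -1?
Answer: -14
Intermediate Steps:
b = -2 (b = -1 - 1*1 = -1 - 1 = -2)
Z(r, H) = 7*r (Z(r, H) = 6*r + r = 7*r)
Z(b, 6) + 0*(-7 + 1) = 7*(-2) + 0*(-7 + 1) = -14 + 0*(-6) = -14 + 0 = -14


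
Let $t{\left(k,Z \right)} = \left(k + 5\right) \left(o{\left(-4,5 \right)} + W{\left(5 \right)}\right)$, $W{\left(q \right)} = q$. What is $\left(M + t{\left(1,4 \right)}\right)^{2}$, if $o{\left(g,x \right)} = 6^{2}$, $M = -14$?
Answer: $53824$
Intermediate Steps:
$o{\left(g,x \right)} = 36$
$t{\left(k,Z \right)} = 205 + 41 k$ ($t{\left(k,Z \right)} = \left(k + 5\right) \left(36 + 5\right) = \left(5 + k\right) 41 = 205 + 41 k$)
$\left(M + t{\left(1,4 \right)}\right)^{2} = \left(-14 + \left(205 + 41 \cdot 1\right)\right)^{2} = \left(-14 + \left(205 + 41\right)\right)^{2} = \left(-14 + 246\right)^{2} = 232^{2} = 53824$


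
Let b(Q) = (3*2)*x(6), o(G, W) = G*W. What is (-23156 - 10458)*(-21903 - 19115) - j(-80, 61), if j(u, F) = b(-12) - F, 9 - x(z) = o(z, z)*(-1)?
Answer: 1378778843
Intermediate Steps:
x(z) = 9 + z² (x(z) = 9 - z*z*(-1) = 9 - z²*(-1) = 9 - (-1)*z² = 9 + z²)
b(Q) = 270 (b(Q) = (3*2)*(9 + 6²) = 6*(9 + 36) = 6*45 = 270)
j(u, F) = 270 - F
(-23156 - 10458)*(-21903 - 19115) - j(-80, 61) = (-23156 - 10458)*(-21903 - 19115) - (270 - 1*61) = -33614*(-41018) - (270 - 61) = 1378779052 - 1*209 = 1378779052 - 209 = 1378778843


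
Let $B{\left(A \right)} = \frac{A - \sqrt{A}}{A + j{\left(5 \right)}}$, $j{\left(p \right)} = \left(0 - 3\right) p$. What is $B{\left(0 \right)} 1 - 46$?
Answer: $-46$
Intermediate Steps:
$j{\left(p \right)} = - 3 p$ ($j{\left(p \right)} = \left(0 - 3\right) p = - 3 p$)
$B{\left(A \right)} = \frac{A - \sqrt{A}}{-15 + A}$ ($B{\left(A \right)} = \frac{A - \sqrt{A}}{A - 15} = \frac{A - \sqrt{A}}{-15 + A}$)
$B{\left(0 \right)} 1 - 46 = \frac{0 - \sqrt{0}}{-15 + 0} \cdot 1 - 46 = \frac{0 - 0}{-15} \cdot 1 - 46 = - \frac{0 + 0}{15} \cdot 1 - 46 = \left(- \frac{1}{15}\right) 0 \cdot 1 - 46 = 0 \cdot 1 - 46 = 0 - 46 = -46$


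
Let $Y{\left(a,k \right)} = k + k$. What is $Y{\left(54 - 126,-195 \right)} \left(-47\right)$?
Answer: $18330$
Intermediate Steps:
$Y{\left(a,k \right)} = 2 k$
$Y{\left(54 - 126,-195 \right)} \left(-47\right) = 2 \left(-195\right) \left(-47\right) = \left(-390\right) \left(-47\right) = 18330$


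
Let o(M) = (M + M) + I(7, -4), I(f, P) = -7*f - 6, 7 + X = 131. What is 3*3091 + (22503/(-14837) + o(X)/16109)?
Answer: 2215972980323/239009233 ≈ 9271.5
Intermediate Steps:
X = 124 (X = -7 + 131 = 124)
I(f, P) = -6 - 7*f
o(M) = -55 + 2*M (o(M) = (M + M) + (-6 - 7*7) = 2*M + (-6 - 49) = 2*M - 55 = -55 + 2*M)
3*3091 + (22503/(-14837) + o(X)/16109) = 3*3091 + (22503/(-14837) + (-55 + 2*124)/16109) = 9273 + (22503*(-1/14837) + (-55 + 248)*(1/16109)) = 9273 + (-22503/14837 + 193*(1/16109)) = 9273 + (-22503/14837 + 193/16109) = 9273 - 359637286/239009233 = 2215972980323/239009233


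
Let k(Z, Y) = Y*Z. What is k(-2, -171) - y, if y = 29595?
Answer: -29253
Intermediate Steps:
k(-2, -171) - y = -171*(-2) - 1*29595 = 342 - 29595 = -29253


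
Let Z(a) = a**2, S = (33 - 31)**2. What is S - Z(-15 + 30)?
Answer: -221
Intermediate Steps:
S = 4 (S = 2**2 = 4)
S - Z(-15 + 30) = 4 - (-15 + 30)**2 = 4 - 1*15**2 = 4 - 1*225 = 4 - 225 = -221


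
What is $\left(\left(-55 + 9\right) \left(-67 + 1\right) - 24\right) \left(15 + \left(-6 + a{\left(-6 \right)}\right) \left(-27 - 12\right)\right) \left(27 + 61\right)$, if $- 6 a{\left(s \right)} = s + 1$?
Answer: $57384624$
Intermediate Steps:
$a{\left(s \right)} = - \frac{1}{6} - \frac{s}{6}$ ($a{\left(s \right)} = - \frac{s + 1}{6} = - \frac{1 + s}{6} = - \frac{1}{6} - \frac{s}{6}$)
$\left(\left(-55 + 9\right) \left(-67 + 1\right) - 24\right) \left(15 + \left(-6 + a{\left(-6 \right)}\right) \left(-27 - 12\right)\right) \left(27 + 61\right) = \left(\left(-55 + 9\right) \left(-67 + 1\right) - 24\right) \left(15 + \left(-6 - - \frac{5}{6}\right) \left(-27 - 12\right)\right) \left(27 + 61\right) = \left(\left(-46\right) \left(-66\right) - 24\right) \left(15 + \left(-6 + \left(- \frac{1}{6} + 1\right)\right) \left(-39\right)\right) 88 = \left(3036 - 24\right) \left(15 + \left(-6 + \frac{5}{6}\right) \left(-39\right)\right) 88 = 3012 \left(15 - - \frac{403}{2}\right) 88 = 3012 \left(15 + \frac{403}{2}\right) 88 = 3012 \cdot \frac{433}{2} \cdot 88 = 3012 \cdot 19052 = 57384624$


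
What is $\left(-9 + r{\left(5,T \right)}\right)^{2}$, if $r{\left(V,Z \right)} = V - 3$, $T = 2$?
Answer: $49$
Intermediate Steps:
$r{\left(V,Z \right)} = -3 + V$ ($r{\left(V,Z \right)} = V - 3 = -3 + V$)
$\left(-9 + r{\left(5,T \right)}\right)^{2} = \left(-9 + \left(-3 + 5\right)\right)^{2} = \left(-9 + 2\right)^{2} = \left(-7\right)^{2} = 49$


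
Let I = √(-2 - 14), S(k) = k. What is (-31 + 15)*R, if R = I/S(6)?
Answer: -32*I/3 ≈ -10.667*I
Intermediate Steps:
I = 4*I (I = √(-16) = 4*I ≈ 4.0*I)
R = 2*I/3 (R = (4*I)/6 = (4*I)*(⅙) = 2*I/3 ≈ 0.66667*I)
(-31 + 15)*R = (-31 + 15)*(2*I/3) = -32*I/3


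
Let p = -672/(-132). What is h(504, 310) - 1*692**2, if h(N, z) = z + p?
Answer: -5264038/11 ≈ -4.7855e+5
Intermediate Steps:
p = 56/11 (p = -672*(-1/132) = 56/11 ≈ 5.0909)
h(N, z) = 56/11 + z (h(N, z) = z + 56/11 = 56/11 + z)
h(504, 310) - 1*692**2 = (56/11 + 310) - 1*692**2 = 3466/11 - 1*478864 = 3466/11 - 478864 = -5264038/11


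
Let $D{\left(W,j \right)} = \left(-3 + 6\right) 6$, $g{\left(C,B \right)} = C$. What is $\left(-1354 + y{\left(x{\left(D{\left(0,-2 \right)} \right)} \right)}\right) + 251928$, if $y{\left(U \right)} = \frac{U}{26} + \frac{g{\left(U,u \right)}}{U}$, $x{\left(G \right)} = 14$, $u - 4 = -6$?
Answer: $\frac{3257482}{13} \approx 2.5058 \cdot 10^{5}$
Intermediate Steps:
$u = -2$ ($u = 4 - 6 = -2$)
$D{\left(W,j \right)} = 18$ ($D{\left(W,j \right)} = 3 \cdot 6 = 18$)
$y{\left(U \right)} = 1 + \frac{U}{26}$ ($y{\left(U \right)} = \frac{U}{26} + \frac{U}{U} = U \frac{1}{26} + 1 = \frac{U}{26} + 1 = 1 + \frac{U}{26}$)
$\left(-1354 + y{\left(x{\left(D{\left(0,-2 \right)} \right)} \right)}\right) + 251928 = \left(-1354 + \left(1 + \frac{1}{26} \cdot 14\right)\right) + 251928 = \left(-1354 + \left(1 + \frac{7}{13}\right)\right) + 251928 = \left(-1354 + \frac{20}{13}\right) + 251928 = - \frac{17582}{13} + 251928 = \frac{3257482}{13}$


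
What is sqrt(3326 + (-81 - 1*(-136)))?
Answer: 7*sqrt(69) ≈ 58.146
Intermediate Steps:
sqrt(3326 + (-81 - 1*(-136))) = sqrt(3326 + (-81 + 136)) = sqrt(3326 + 55) = sqrt(3381) = 7*sqrt(69)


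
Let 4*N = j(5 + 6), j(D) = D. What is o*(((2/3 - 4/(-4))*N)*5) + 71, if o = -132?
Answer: -2954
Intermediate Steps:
N = 11/4 (N = (5 + 6)/4 = (¼)*11 = 11/4 ≈ 2.7500)
o*(((2/3 - 4/(-4))*N)*5) + 71 = -132*(2/3 - 4/(-4))*(11/4)*5 + 71 = -132*(2*(⅓) - 4*(-¼))*(11/4)*5 + 71 = -132*(⅔ + 1)*(11/4)*5 + 71 = -132*(5/3)*(11/4)*5 + 71 = -605*5 + 71 = -132*275/12 + 71 = -3025 + 71 = -2954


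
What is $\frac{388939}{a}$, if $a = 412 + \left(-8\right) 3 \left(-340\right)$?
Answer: $\frac{388939}{8572} \approx 45.373$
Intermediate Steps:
$a = 8572$ ($a = 412 - -8160 = 412 + 8160 = 8572$)
$\frac{388939}{a} = \frac{388939}{8572}$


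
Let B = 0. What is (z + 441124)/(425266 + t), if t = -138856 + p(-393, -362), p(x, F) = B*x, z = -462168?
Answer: -10522/143205 ≈ -0.073475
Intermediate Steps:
p(x, F) = 0 (p(x, F) = 0*x = 0)
t = -138856 (t = -138856 + 0 = -138856)
(z + 441124)/(425266 + t) = (-462168 + 441124)/(425266 - 138856) = -21044/286410 = -21044*1/286410 = -10522/143205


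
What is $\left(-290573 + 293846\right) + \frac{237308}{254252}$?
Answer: $\frac{208101026}{63563} \approx 3273.9$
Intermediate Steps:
$\left(-290573 + 293846\right) + \frac{237308}{254252} = 3273 + 237308 \cdot \frac{1}{254252} = 3273 + \frac{59327}{63563} = \frac{208101026}{63563}$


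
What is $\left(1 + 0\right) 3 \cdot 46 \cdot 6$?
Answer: $828$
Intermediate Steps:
$\left(1 + 0\right) 3 \cdot 46 \cdot 6 = 1 \cdot 3 \cdot 46 \cdot 6 = 3 \cdot 46 \cdot 6 = 138 \cdot 6 = 828$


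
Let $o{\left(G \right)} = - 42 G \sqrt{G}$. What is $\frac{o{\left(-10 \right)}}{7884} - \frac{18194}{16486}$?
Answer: $- \frac{9097}{8243} + \frac{35 i \sqrt{10}}{657} \approx -1.1036 + 0.16846 i$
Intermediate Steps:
$o{\left(G \right)} = - 42 G^{\frac{3}{2}}$
$\frac{o{\left(-10 \right)}}{7884} - \frac{18194}{16486} = \frac{\left(-42\right) \left(-10\right)^{\frac{3}{2}}}{7884} - \frac{18194}{16486} = - 42 \left(- 10 i \sqrt{10}\right) \frac{1}{7884} - \frac{9097}{8243} = 420 i \sqrt{10} \cdot \frac{1}{7884} - \frac{9097}{8243} = \frac{35 i \sqrt{10}}{657} - \frac{9097}{8243} = - \frac{9097}{8243} + \frac{35 i \sqrt{10}}{657}$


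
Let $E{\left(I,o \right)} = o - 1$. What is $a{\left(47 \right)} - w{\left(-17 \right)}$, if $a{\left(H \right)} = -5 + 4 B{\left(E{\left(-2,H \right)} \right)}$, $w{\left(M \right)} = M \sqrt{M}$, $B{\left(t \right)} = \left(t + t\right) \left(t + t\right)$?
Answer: $33851 + 17 i \sqrt{17} \approx 33851.0 + 70.093 i$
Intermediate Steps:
$E{\left(I,o \right)} = -1 + o$
$B{\left(t \right)} = 4 t^{2}$ ($B{\left(t \right)} = 2 t 2 t = 4 t^{2}$)
$w{\left(M \right)} = M^{\frac{3}{2}}$
$a{\left(H \right)} = -5 + 16 \left(-1 + H\right)^{2}$ ($a{\left(H \right)} = -5 + 4 \cdot 4 \left(-1 + H\right)^{2} = -5 + 16 \left(-1 + H\right)^{2}$)
$a{\left(47 \right)} - w{\left(-17 \right)} = \left(-5 + 16 \left(-1 + 47\right)^{2}\right) - \left(-17\right)^{\frac{3}{2}} = \left(-5 + 16 \cdot 46^{2}\right) - - 17 i \sqrt{17} = \left(-5 + 16 \cdot 2116\right) + 17 i \sqrt{17} = \left(-5 + 33856\right) + 17 i \sqrt{17} = 33851 + 17 i \sqrt{17}$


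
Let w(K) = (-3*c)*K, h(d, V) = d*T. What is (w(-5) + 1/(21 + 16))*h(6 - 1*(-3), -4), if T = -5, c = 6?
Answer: -149895/37 ≈ -4051.2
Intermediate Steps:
h(d, V) = -5*d (h(d, V) = d*(-5) = -5*d)
w(K) = -18*K (w(K) = (-3*6)*K = -18*K)
(w(-5) + 1/(21 + 16))*h(6 - 1*(-3), -4) = (-18*(-5) + 1/(21 + 16))*(-5*(6 - 1*(-3))) = (90 + 1/37)*(-5*(6 + 3)) = (90 + 1/37)*(-5*9) = (3331/37)*(-45) = -149895/37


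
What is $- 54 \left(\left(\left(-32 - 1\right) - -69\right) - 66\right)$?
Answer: $1620$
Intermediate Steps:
$- 54 \left(\left(\left(-32 - 1\right) - -69\right) - 66\right) = - 54 \left(\left(-33 + 69\right) - 66\right) = - 54 \left(36 - 66\right) = \left(-54\right) \left(-30\right) = 1620$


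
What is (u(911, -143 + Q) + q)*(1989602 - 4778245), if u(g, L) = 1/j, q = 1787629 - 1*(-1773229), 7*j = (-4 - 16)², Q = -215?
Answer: -3971984713798101/400 ≈ -9.9300e+12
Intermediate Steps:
j = 400/7 (j = (-4 - 16)²/7 = (⅐)*(-20)² = (⅐)*400 = 400/7 ≈ 57.143)
q = 3560858 (q = 1787629 + 1773229 = 3560858)
u(g, L) = 7/400 (u(g, L) = 1/(400/7) = 7/400)
(u(911, -143 + Q) + q)*(1989602 - 4778245) = (7/400 + 3560858)*(1989602 - 4778245) = (1424343207/400)*(-2788643) = -3971984713798101/400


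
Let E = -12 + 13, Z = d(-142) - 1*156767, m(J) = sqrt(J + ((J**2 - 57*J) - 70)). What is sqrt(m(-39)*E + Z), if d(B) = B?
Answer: sqrt(-156909 + sqrt(3635)) ≈ 396.04*I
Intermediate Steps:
m(J) = sqrt(-70 + J**2 - 56*J) (m(J) = sqrt(J + (-70 + J**2 - 57*J)) = sqrt(-70 + J**2 - 56*J))
Z = -156909 (Z = -142 - 1*156767 = -142 - 156767 = -156909)
E = 1
sqrt(m(-39)*E + Z) = sqrt(sqrt(-70 + (-39)**2 - 56*(-39))*1 - 156909) = sqrt(sqrt(-70 + 1521 + 2184)*1 - 156909) = sqrt(sqrt(3635)*1 - 156909) = sqrt(sqrt(3635) - 156909) = sqrt(-156909 + sqrt(3635))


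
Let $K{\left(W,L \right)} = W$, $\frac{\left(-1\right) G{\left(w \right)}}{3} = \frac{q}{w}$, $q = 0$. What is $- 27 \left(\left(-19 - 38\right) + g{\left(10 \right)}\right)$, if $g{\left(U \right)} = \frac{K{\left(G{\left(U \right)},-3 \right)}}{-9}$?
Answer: $1539$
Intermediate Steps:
$G{\left(w \right)} = 0$ ($G{\left(w \right)} = - 3 \frac{0}{w} = \left(-3\right) 0 = 0$)
$g{\left(U \right)} = 0$ ($g{\left(U \right)} = \frac{0}{-9} = 0 \left(- \frac{1}{9}\right) = 0$)
$- 27 \left(\left(-19 - 38\right) + g{\left(10 \right)}\right) = - 27 \left(\left(-19 - 38\right) + 0\right) = - 27 \left(-57 + 0\right) = \left(-27\right) \left(-57\right) = 1539$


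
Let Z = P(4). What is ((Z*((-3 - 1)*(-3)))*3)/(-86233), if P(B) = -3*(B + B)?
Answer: 864/86233 ≈ 0.010019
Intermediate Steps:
P(B) = -6*B
Z = -24 (Z = -6*4 = -24)
((Z*((-3 - 1)*(-3)))*3)/(-86233) = (-24*(-3 - 1)*(-3)*3)/(-86233) = (-(-96)*(-3)*3)*(-1/86233) = (-24*12*3)*(-1/86233) = -288*3*(-1/86233) = -864*(-1/86233) = 864/86233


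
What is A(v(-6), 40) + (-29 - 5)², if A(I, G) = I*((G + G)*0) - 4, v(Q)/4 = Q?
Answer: 1152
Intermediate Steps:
v(Q) = 4*Q
A(I, G) = -4 (A(I, G) = I*((2*G)*0) - 4 = I*0 - 4 = 0 - 4 = -4)
A(v(-6), 40) + (-29 - 5)² = -4 + (-29 - 5)² = -4 + (-34)² = -4 + 1156 = 1152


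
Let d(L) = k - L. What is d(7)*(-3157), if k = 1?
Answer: 18942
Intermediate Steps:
d(L) = 1 - L
d(7)*(-3157) = (1 - 1*7)*(-3157) = (1 - 7)*(-3157) = -6*(-3157) = 18942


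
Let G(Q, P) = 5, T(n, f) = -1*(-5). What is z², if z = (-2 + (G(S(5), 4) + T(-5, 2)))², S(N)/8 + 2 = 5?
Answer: 4096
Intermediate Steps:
T(n, f) = 5
S(N) = 24 (S(N) = -16 + 8*5 = -16 + 40 = 24)
z = 64 (z = (-2 + (5 + 5))² = (-2 + 10)² = 8² = 64)
z² = 64² = 4096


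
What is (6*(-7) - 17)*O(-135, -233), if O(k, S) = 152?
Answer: -8968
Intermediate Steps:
(6*(-7) - 17)*O(-135, -233) = (6*(-7) - 17)*152 = (-42 - 17)*152 = -59*152 = -8968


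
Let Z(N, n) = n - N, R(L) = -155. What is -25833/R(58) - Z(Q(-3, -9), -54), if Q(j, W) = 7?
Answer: 35288/155 ≈ 227.66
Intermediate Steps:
-25833/R(58) - Z(Q(-3, -9), -54) = -25833/(-155) - (-54 - 1*7) = -25833*(-1/155) - (-54 - 7) = 25833/155 - 1*(-61) = 25833/155 + 61 = 35288/155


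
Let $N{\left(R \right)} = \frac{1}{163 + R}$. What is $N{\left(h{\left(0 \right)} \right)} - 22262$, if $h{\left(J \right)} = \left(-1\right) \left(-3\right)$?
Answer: $- \frac{3695491}{166} \approx -22262.0$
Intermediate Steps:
$h{\left(J \right)} = 3$
$N{\left(h{\left(0 \right)} \right)} - 22262 = \frac{1}{163 + 3} - 22262 = \frac{1}{166} - 22262 = - \frac{3695491}{166}$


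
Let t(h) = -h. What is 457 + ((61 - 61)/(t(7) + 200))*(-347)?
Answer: 457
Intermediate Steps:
457 + ((61 - 61)/(t(7) + 200))*(-347) = 457 + ((61 - 61)/(-1*7 + 200))*(-347) = 457 + (0/(-7 + 200))*(-347) = 457 + (0/193)*(-347) = 457 + (0*(1/193))*(-347) = 457 + 0*(-347) = 457 + 0 = 457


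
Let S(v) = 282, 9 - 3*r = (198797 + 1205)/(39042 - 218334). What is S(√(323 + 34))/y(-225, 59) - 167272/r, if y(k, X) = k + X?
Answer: -533421289029/10752235 ≈ -49610.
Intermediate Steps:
r = 906815/268938 (r = 3 - (198797 + 1205)/(3*(39042 - 218334)) = 3 - 200002/(3*(-179292)) = 3 - 200002*(-1)/(3*179292) = 3 - ⅓*(-100001/89646) = 3 + 100001/268938 = 906815/268938 ≈ 3.3718)
y(k, X) = X + k
S(√(323 + 34))/y(-225, 59) - 167272/r = 282/(59 - 225) - 167272/906815/268938 = 282/(-166) - 167272*268938/906815 = 282*(-1/166) - 6426542448/129545 = -141/83 - 6426542448/129545 = -533421289029/10752235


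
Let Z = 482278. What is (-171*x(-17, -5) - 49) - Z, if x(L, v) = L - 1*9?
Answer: -477881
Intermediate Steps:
x(L, v) = -9 + L (x(L, v) = L - 9 = -9 + L)
(-171*x(-17, -5) - 49) - Z = (-171*(-9 - 17) - 49) - 1*482278 = (-171*(-26) - 49) - 482278 = (4446 - 49) - 482278 = 4397 - 482278 = -477881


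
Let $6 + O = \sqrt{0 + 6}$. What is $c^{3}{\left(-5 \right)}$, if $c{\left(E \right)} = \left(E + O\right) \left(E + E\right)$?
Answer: $1529000 - 369000 \sqrt{6} \approx 6.2514 \cdot 10^{5}$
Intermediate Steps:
$O = -6 + \sqrt{6}$ ($O = -6 + \sqrt{0 + 6} = -6 + \sqrt{6} \approx -3.5505$)
$c{\left(E \right)} = 2 E \left(-6 + E + \sqrt{6}\right)$ ($c{\left(E \right)} = \left(E - \left(6 - \sqrt{6}\right)\right) \left(E + E\right) = \left(-6 + E + \sqrt{6}\right) 2 E = 2 E \left(-6 + E + \sqrt{6}\right)$)
$c^{3}{\left(-5 \right)} = \left(2 \left(-5\right) \left(-6 - 5 + \sqrt{6}\right)\right)^{3} = \left(2 \left(-5\right) \left(-11 + \sqrt{6}\right)\right)^{3} = \left(110 - 10 \sqrt{6}\right)^{3}$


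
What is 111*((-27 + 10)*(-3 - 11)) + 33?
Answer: 26451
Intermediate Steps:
111*((-27 + 10)*(-3 - 11)) + 33 = 111*(-17*(-14)) + 33 = 111*238 + 33 = 26418 + 33 = 26451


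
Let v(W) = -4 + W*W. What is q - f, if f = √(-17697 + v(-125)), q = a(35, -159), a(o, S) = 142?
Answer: 142 - 2*I*√519 ≈ 142.0 - 45.563*I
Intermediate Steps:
q = 142
v(W) = -4 + W²
f = 2*I*√519 (f = √(-17697 + (-4 + (-125)²)) = √(-17697 + (-4 + 15625)) = √(-17697 + 15621) = √(-2076) = 2*I*√519 ≈ 45.563*I)
q - f = 142 - 2*I*√519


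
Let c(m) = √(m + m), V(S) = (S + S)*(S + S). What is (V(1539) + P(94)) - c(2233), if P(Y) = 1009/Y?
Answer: 890564905/94 - √4466 ≈ 9.4740e+6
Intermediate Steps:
V(S) = 4*S² (V(S) = (2*S)*(2*S) = 4*S²)
c(m) = √2*√m (c(m) = √(2*m) = √2*√m)
(V(1539) + P(94)) - c(2233) = (4*1539² + 1009/94) - √2*√2233 = (4*2368521 + 1009*(1/94)) - √4466 = (9474084 + 1009/94) - √4466 = 890564905/94 - √4466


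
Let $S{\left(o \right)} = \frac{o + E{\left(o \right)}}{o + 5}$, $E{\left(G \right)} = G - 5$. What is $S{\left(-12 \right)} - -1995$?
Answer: $\frac{13994}{7} \approx 1999.1$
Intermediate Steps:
$E{\left(G \right)} = -5 + G$ ($E{\left(G \right)} = G - 5 = -5 + G$)
$S{\left(o \right)} = \frac{-5 + 2 o}{5 + o}$ ($S{\left(o \right)} = \frac{o + \left(-5 + o\right)}{o + 5} = \frac{-5 + 2 o}{5 + o}$)
$S{\left(-12 \right)} - -1995 = \frac{-5 + 2 \left(-12\right)}{5 - 12} - -1995 = \frac{-5 - 24}{-7} + 1995 = \left(- \frac{1}{7}\right) \left(-29\right) + 1995 = \frac{29}{7} + 1995 = \frac{13994}{7}$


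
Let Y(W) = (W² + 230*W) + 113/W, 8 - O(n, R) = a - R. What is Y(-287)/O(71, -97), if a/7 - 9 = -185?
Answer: 4694920/328041 ≈ 14.312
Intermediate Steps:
a = -1232 (a = 63 + 7*(-185) = 63 - 1295 = -1232)
O(n, R) = 1240 + R (O(n, R) = 8 - (-1232 - R) = 8 + (1232 + R) = 1240 + R)
Y(W) = W² + 113/W + 230*W
Y(-287)/O(71, -97) = ((113 + (-287)²*(230 - 287))/(-287))/(1240 - 97) = -(113 + 82369*(-57))/287/1143 = -(113 - 4695033)/287*(1/1143) = -1/287*(-4694920)*(1/1143) = (4694920/287)*(1/1143) = 4694920/328041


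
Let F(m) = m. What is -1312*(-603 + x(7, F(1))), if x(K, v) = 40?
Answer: 738656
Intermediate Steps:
-1312*(-603 + x(7, F(1))) = -1312*(-603 + 40) = -1312*(-563) = 738656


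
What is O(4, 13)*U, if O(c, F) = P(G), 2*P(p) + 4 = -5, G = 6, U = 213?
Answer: -1917/2 ≈ -958.50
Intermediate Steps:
P(p) = -9/2 (P(p) = -2 + (½)*(-5) = -2 - 5/2 = -9/2)
O(c, F) = -9/2
O(4, 13)*U = -9/2*213 = -1917/2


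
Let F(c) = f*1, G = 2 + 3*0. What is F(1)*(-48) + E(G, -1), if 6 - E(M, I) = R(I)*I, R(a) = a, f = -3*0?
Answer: 5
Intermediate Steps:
f = 0
G = 2 (G = 2 + 0 = 2)
F(c) = 0 (F(c) = 0*1 = 0)
E(M, I) = 6 - I² (E(M, I) = 6 - I*I = 6 - I²)
F(1)*(-48) + E(G, -1) = 0*(-48) + (6 - 1*(-1)²) = 0 + (6 - 1*1) = 0 + (6 - 1) = 0 + 5 = 5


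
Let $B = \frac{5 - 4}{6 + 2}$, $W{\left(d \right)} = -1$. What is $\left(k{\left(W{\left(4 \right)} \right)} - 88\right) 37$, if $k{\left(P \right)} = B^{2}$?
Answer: $- \frac{208347}{64} \approx -3255.4$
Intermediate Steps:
$B = \frac{1}{8}$ ($B = 1 \cdot \frac{1}{8} = \frac{1}{8} \approx 0.125$)
$k{\left(P \right)} = \frac{1}{64}$ ($k{\left(P \right)} = \left(\frac{1}{8}\right)^{2} = \frac{1}{64}$)
$\left(k{\left(W{\left(4 \right)} \right)} - 88\right) 37 = \left(\frac{1}{64} - 88\right) 37 = \left(- \frac{5631}{64}\right) 37 = - \frac{208347}{64}$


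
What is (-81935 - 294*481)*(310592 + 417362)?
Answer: -162587797946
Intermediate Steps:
(-81935 - 294*481)*(310592 + 417362) = (-81935 - 141414)*727954 = -223349*727954 = -162587797946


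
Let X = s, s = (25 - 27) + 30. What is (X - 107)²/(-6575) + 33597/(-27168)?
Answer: -130151921/59543200 ≈ -2.1858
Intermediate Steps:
s = 28 (s = -2 + 30 = 28)
X = 28
(X - 107)²/(-6575) + 33597/(-27168) = (28 - 107)²/(-6575) + 33597/(-27168) = (-79)²*(-1/6575) + 33597*(-1/27168) = 6241*(-1/6575) - 11199/9056 = -6241/6575 - 11199/9056 = -130151921/59543200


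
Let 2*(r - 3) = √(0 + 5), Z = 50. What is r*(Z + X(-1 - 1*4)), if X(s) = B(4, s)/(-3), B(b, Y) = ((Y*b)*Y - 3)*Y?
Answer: 635 + 635*√5/6 ≈ 871.65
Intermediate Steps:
B(b, Y) = Y*(-3 + b*Y²) (B(b, Y) = (b*Y² - 3)*Y = (-3 + b*Y²)*Y = Y*(-3 + b*Y²))
X(s) = -s*(-3 + 4*s²)/3 (X(s) = (s*(-3 + 4*s²))/(-3) = (s*(-3 + 4*s²))*(-⅓) = -s*(-3 + 4*s²)/3)
r = 3 + √5/2 (r = 3 + √(0 + 5)/2 = 3 + √5/2 ≈ 4.1180)
r*(Z + X(-1 - 1*4)) = (3 + √5/2)*(50 + ((-1 - 1*4) - 4*(-1 - 1*4)³/3)) = (3 + √5/2)*(50 + ((-1 - 4) - 4*(-1 - 4)³/3)) = (3 + √5/2)*(50 + (-5 - 4/3*(-5)³)) = (3 + √5/2)*(50 + (-5 - 4/3*(-125))) = (3 + √5/2)*(50 + (-5 + 500/3)) = (3 + √5/2)*(50 + 485/3) = (3 + √5/2)*(635/3) = 635 + 635*√5/6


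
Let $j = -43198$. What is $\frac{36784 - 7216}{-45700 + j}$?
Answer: $- \frac{14784}{44449} \approx -0.33261$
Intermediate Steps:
$\frac{36784 - 7216}{-45700 + j} = \frac{36784 - 7216}{-45700 - 43198} = \frac{29568}{-88898} = 29568 \left(- \frac{1}{88898}\right) = - \frac{14784}{44449}$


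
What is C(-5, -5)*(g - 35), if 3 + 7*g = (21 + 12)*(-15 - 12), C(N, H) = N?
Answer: 5695/7 ≈ 813.57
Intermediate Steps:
g = -894/7 (g = -3/7 + ((21 + 12)*(-15 - 12))/7 = -3/7 + (33*(-27))/7 = -3/7 + (⅐)*(-891) = -3/7 - 891/7 = -894/7 ≈ -127.71)
C(-5, -5)*(g - 35) = -5*(-894/7 - 35) = -5*(-1139/7) = 5695/7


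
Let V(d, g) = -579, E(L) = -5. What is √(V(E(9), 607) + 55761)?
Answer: √55182 ≈ 234.91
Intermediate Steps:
√(V(E(9), 607) + 55761) = √(-579 + 55761) = √55182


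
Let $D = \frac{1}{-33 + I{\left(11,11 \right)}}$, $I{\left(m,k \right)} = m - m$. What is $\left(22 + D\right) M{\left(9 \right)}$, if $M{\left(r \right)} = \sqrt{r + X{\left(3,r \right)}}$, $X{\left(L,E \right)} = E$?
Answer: $\frac{725 \sqrt{2}}{11} \approx 93.209$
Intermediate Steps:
$I{\left(m,k \right)} = 0$
$D = - \frac{1}{33}$ ($D = \frac{1}{-33 + 0} = \frac{1}{-33} = - \frac{1}{33} \approx -0.030303$)
$M{\left(r \right)} = \sqrt{2} \sqrt{r}$ ($M{\left(r \right)} = \sqrt{r + r} = \sqrt{2 r} = \sqrt{2} \sqrt{r}$)
$\left(22 + D\right) M{\left(9 \right)} = \left(22 - \frac{1}{33}\right) \sqrt{2} \sqrt{9} = \frac{725 \sqrt{2} \cdot 3}{33} = \frac{725 \cdot 3 \sqrt{2}}{33} = \frac{725 \sqrt{2}}{11}$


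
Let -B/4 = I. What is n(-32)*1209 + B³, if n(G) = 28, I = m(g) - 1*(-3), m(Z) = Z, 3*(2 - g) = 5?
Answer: 850004/27 ≈ 31482.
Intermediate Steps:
g = ⅓ (g = 2 - ⅓*5 = 2 - 5/3 = ⅓ ≈ 0.33333)
I = 10/3 (I = ⅓ - 1*(-3) = ⅓ + 3 = 10/3 ≈ 3.3333)
B = -40/3 (B = -4*10/3 = -40/3 ≈ -13.333)
n(-32)*1209 + B³ = 28*1209 + (-40/3)³ = 33852 - 64000/27 = 850004/27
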